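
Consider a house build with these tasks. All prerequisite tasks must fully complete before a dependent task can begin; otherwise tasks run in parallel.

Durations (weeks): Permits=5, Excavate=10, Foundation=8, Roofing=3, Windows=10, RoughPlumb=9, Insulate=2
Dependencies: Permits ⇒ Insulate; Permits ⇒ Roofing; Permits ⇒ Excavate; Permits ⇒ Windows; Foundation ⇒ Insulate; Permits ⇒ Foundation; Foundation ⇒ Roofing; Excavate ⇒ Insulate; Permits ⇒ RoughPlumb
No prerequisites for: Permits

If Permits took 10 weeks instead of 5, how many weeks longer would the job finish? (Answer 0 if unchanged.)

Baseline: Permits→Excavate→Insulate = 5+10+2 = 17 → 17 weeks.
Permits lies on that path, so at 10 weeks the path becomes 22 weeks.
The critical path is still Permits→Excavate→Insulate; finish is now 22 weeks.
Change in finish: 22 − 17 = +5 weeks.

5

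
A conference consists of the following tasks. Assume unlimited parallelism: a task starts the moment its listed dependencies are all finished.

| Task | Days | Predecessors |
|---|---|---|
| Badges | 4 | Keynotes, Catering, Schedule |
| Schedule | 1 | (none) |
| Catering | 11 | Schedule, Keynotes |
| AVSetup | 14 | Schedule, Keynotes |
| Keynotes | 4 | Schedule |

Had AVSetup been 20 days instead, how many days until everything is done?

Baseline: Schedule→Keynotes→Catering→Badges = 1+4+11+4 = 20 → 20 days.
AVSetup is off the critical path — its longest chain is 19 days, giving 1 of slack.
Now Schedule→Keynotes→AVSetup = 1+4+20 = 25 is longest, so the finish becomes 25 days.

25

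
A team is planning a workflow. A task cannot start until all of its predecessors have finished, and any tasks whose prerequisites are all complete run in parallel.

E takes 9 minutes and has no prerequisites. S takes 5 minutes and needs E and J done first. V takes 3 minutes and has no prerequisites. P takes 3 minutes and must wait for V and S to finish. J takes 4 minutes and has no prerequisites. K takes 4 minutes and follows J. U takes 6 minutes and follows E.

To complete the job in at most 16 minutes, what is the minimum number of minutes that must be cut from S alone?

1

Current finish: 17 minutes; target: 16.
S is on every critical path, so each minute cut from S cuts the finish by one (this holds down to a finish of 15).
Need 17 − 16 = 1 minute off S → S becomes 4 minutes, finish becomes 16.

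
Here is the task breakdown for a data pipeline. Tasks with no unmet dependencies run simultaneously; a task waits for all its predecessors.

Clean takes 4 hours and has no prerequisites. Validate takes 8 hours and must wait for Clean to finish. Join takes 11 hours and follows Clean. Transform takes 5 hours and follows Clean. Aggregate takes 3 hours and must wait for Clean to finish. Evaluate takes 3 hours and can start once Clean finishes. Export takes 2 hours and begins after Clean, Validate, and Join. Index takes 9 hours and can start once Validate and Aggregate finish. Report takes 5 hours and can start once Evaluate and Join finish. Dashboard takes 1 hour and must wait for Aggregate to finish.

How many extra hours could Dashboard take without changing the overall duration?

Clean→Validate→Index = 4+8+9 = 21 sets the makespan at 21 hours.
Dashboard finishes as early as 8 and must finish by 21.
Slack of Dashboard = 20 − 7 = 13 hours.

13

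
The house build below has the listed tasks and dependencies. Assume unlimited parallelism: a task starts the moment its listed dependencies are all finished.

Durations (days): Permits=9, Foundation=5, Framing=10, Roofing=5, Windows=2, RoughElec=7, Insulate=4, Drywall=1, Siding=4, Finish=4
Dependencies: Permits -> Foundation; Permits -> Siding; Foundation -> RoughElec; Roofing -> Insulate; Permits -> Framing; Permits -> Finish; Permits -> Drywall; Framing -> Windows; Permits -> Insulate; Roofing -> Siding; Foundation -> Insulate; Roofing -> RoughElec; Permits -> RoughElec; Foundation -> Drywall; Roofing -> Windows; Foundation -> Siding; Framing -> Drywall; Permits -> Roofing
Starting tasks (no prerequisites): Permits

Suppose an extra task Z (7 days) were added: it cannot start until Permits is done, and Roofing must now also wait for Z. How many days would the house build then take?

Originally the house build takes 21 days.
With Z inserted, Roofing now waits for max(Permits, Z).
New critical path: Permits→Z→Roofing→RoughElec = 9+7+5+7 = 28 ⇒ 28 days.

28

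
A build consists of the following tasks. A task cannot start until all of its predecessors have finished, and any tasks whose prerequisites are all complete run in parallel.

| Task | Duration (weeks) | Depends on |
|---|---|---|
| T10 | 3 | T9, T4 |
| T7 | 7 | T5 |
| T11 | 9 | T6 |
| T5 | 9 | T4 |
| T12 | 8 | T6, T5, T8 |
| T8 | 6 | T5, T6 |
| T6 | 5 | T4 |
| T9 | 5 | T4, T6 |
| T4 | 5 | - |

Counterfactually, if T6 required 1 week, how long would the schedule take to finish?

28

As given, the longest chain is T4→T5→T8→T12 = 5+9+6+8 = 28, so the finish is 28 weeks.
T6 is off the critical path — its longest chain is 24 weeks, giving 4 of slack.
No other chain overtakes it, so the finish is 28 weeks.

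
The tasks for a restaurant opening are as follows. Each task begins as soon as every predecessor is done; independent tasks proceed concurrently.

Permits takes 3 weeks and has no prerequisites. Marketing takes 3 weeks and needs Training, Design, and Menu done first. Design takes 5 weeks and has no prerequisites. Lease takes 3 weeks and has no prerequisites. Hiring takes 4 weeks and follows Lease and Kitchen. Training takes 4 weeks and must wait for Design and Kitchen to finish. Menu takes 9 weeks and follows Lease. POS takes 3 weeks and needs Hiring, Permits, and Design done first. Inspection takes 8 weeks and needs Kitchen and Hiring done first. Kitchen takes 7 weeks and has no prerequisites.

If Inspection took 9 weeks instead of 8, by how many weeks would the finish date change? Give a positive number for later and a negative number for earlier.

1

Baseline: Kitchen→Hiring→Inspection = 7+4+8 = 19 → 19 weeks.
Since Inspection is critical, the +1 change carries straight to that chain (now 20 weeks).
No other chain overtakes it, so the finish is 20 weeks.
Change in finish: 20 − 19 = +1 weeks.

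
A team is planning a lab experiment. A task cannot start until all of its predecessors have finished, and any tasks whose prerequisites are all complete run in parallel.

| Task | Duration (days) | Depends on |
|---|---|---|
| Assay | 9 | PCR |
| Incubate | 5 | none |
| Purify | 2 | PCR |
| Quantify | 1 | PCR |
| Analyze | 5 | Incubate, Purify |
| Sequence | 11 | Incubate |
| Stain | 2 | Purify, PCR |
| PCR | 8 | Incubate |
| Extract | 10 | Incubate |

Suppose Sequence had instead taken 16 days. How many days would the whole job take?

Baseline: Incubate→PCR→Assay = 5+8+9 = 22 → 22 days.
Sequence has 6 days of float (longest path through it is 16).
That remains the longest chain; total 22 days.

22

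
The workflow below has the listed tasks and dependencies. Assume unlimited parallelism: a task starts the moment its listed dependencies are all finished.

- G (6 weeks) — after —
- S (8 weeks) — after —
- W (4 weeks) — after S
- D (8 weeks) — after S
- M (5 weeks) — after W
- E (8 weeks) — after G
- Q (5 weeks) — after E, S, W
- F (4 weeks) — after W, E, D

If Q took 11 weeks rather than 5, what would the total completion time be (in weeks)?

25

Baseline: S→D→F = 8+8+4 = 20 → 20 weeks.
The longest path through Q is only 19 weeks, so Q has float 1.
The binding chain switches to G→E→Q = 6+8+11 = 25; finish 25 weeks.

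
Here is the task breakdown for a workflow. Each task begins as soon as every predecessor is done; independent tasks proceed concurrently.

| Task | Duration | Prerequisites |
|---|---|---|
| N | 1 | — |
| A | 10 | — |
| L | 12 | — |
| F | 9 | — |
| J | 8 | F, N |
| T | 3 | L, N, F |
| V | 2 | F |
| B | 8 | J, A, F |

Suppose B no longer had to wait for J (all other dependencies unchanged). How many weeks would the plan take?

Original critical path: F→J→B = 9+8+8 = 25 ⇒ 25 weeks.
Without J→B, B's earliest start moves from 17 to 10.
The longest chain is now A→B = 10+8 = 18, so the plan takes 18 weeks.

18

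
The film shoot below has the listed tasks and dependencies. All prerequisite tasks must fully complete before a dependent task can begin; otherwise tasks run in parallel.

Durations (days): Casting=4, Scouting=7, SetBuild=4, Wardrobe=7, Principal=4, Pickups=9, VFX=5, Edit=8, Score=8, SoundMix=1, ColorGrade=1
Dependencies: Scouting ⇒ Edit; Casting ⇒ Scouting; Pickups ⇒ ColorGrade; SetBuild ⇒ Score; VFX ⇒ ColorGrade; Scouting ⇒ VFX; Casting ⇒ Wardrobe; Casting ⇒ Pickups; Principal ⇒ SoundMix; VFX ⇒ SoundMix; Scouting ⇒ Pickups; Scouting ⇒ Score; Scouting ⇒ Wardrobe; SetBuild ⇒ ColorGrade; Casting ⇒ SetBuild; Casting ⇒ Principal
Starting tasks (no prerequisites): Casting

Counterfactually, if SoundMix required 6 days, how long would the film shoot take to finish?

22

Baseline: Casting→Scouting→Pickups→ColorGrade = 4+7+9+1 = 21 → 21 days.
The longest path through SoundMix is only 17 days, so SoundMix has float 4.
Now Casting→Scouting→VFX→SoundMix = 4+7+5+6 = 22 is longest, so the finish becomes 22 days.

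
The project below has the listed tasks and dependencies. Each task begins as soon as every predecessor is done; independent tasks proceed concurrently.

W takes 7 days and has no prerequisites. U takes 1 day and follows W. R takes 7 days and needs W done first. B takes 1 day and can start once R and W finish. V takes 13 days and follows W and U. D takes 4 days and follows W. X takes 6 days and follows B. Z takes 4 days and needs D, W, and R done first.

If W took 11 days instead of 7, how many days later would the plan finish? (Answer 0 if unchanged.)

Baseline: W→U→V = 7+1+13 = 21 → 21 days.
W is on the critical path; changing it to 11 makes that path 25 days.
No other chain overtakes it, so the finish is 25 days.
Change in finish: 25 − 21 = +4 days.

4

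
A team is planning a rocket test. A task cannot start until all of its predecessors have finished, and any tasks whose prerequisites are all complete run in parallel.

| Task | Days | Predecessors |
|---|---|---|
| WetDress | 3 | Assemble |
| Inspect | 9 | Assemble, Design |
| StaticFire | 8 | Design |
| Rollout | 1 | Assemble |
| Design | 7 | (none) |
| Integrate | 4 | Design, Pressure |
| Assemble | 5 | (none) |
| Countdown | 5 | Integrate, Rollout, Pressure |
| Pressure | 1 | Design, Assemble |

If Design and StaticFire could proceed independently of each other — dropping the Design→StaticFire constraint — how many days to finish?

17

With the dependency in place, Design→Pressure→Integrate→Countdown = 7+1+4+5 = 17 sets the finish at 17 days.
Without Design→StaticFire, StaticFire's earliest start moves from 7 to 0.
The longest chain is now Design→Pressure→Integrate→Countdown = 7+1+4+5 = 17, so the schedule takes 17 days.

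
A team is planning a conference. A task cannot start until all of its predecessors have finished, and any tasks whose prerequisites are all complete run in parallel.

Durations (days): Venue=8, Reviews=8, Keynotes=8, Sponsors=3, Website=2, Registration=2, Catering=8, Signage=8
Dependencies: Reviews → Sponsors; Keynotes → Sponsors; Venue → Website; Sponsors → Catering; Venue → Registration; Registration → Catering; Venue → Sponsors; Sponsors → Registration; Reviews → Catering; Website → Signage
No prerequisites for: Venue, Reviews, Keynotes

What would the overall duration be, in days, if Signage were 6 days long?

Actual critical path: Venue→Sponsors→Registration→Catering = 8+3+2+8 = 21 ⇒ 21 days.
The longest path through Signage is only 18 days, so Signage has float 3.
The critical path is still Venue→Sponsors→Registration→Catering; finish is now 21 days.

21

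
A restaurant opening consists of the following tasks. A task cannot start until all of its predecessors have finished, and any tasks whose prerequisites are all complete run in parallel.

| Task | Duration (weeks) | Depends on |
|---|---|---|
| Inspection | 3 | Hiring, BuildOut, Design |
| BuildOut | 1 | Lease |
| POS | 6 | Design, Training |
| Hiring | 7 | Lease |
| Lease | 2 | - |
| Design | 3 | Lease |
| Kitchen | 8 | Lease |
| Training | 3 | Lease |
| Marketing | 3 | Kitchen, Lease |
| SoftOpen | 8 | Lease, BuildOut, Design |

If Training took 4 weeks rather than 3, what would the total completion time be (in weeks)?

Critical path before the change: Lease→Design→SoftOpen = 2+3+8 = 13 giving 13 weeks.
The longest path through Training is only 11 weeks, so Training has float 2.
The critical path is still Lease→Design→SoftOpen; finish is now 13 weeks.

13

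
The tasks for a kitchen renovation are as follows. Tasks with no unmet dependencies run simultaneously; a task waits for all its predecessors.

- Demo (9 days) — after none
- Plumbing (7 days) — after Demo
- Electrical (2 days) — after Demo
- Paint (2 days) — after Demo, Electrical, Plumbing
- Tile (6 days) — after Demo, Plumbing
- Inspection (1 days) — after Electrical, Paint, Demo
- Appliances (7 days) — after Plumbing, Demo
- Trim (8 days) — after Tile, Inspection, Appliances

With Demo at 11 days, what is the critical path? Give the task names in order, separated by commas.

Actual critical path: Demo→Plumbing→Appliances→Trim = 9+7+7+8 = 31 ⇒ 31 days.
Demo is on the critical path; changing it to 11 makes that path 33 days.
No other chain overtakes it, so the finish is 33 days.

Demo, Plumbing, Appliances, Trim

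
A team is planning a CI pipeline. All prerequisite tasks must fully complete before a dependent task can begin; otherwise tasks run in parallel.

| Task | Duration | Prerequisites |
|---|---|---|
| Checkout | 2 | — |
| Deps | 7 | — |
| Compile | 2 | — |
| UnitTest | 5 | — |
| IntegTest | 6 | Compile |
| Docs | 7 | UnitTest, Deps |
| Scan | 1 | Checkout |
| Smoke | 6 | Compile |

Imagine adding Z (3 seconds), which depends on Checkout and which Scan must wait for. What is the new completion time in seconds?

Originally the job takes 14 seconds.
With Z inserted, Scan now waits for max(Checkout, Z).
New critical path: Deps→Docs = 7+7 = 14 ⇒ 14 seconds.

14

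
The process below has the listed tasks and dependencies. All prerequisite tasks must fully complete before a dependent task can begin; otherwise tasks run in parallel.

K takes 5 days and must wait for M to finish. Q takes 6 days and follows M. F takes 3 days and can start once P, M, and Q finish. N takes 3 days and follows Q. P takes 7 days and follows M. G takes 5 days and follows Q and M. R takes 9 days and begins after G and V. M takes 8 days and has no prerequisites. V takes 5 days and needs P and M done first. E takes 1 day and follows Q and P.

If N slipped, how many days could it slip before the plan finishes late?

The longest chain is M→P→V→R = 8+7+5+9 = 29; overall finish 29 days.
Longest path through N: 17 days (earliest finish 17, latest finish 29).
So N can slip 29 − 17 = 12 days.

12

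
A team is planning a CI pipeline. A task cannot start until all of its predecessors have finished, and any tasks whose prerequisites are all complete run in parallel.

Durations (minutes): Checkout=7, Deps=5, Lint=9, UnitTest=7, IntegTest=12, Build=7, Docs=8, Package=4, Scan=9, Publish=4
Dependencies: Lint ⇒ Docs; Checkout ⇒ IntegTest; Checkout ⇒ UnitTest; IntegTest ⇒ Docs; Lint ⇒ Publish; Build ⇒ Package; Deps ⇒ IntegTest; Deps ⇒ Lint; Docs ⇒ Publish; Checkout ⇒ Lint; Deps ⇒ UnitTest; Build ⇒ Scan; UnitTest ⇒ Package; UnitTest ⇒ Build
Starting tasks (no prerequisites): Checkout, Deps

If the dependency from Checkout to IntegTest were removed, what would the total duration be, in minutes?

Before: longest chain Checkout→IntegTest→Docs→Publish = 7+12+8+4 = 31, finish 31.
Without Checkout→IntegTest, IntegTest's earliest start moves from 7 to 5.
New critical path: Checkout→UnitTest→Build→Scan = 7+7+7+9 = 30 ⇒ 30 minutes.

30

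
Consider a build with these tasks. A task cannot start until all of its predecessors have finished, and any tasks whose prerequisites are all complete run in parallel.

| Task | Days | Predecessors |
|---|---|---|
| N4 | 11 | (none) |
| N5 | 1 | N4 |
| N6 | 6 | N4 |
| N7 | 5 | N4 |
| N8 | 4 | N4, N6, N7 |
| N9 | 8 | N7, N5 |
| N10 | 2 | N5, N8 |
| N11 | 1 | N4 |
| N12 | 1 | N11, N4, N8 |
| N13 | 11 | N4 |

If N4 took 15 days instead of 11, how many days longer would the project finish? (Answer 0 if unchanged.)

4

As given, the longest chain is N4→N7→N9 = 11+5+8 = 24, so the finish is 24 days.
Since N4 is critical, the +4 change carries straight to that chain (now 28 days).
The critical path is still N4→N7→N9; finish is now 28 days.
Change in finish: 28 − 24 = +4 days.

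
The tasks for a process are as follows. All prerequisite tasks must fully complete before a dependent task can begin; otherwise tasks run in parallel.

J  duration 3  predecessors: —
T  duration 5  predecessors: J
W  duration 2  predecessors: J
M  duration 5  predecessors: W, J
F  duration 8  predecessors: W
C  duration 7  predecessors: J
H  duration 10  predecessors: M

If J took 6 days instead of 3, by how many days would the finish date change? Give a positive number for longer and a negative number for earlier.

Critical path before the change: J→W→M→H = 3+2+5+10 = 20 giving 20 days.
J lies on that path, so at 6 days the path becomes 23 days.
The critical path is still J→W→M→H; finish is now 23 days.
Change in finish: 23 − 20 = +3 days.

3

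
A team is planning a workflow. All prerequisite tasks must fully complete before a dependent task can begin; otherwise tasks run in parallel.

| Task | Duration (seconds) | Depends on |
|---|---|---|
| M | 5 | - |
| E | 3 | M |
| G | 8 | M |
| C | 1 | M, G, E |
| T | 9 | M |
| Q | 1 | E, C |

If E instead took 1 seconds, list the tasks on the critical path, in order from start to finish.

As given, the longest chain is M→G→C→Q = 5+8+1+1 = 15, so the finish is 15 seconds.
The longest path through E is only 10 seconds, so E has float 5.
No other chain overtakes it, so the finish is 15 seconds.

M, G, C, Q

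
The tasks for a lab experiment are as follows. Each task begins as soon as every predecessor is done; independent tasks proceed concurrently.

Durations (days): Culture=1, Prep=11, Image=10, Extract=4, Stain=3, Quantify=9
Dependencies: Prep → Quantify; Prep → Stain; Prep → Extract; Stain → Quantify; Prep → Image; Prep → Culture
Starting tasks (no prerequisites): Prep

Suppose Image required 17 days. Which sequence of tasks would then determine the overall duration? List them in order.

The binding path is Prep→Stain→Quantify = 11+3+9 = 23; finish at 23 days.
Image is off the critical path — its longest chain is 21 days, giving 2 of slack.
The binding chain switches to Prep→Image = 11+17 = 28; finish 28 days.

Prep, Image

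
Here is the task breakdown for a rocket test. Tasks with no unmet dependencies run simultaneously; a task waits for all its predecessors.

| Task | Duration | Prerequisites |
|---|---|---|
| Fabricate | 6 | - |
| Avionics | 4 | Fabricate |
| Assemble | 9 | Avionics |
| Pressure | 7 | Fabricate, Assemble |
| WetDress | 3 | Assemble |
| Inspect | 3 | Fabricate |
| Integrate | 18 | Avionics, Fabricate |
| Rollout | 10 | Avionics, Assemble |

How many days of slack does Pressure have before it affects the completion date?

3

Fabricate→Avionics→Assemble→Rollout = 6+4+9+10 = 29 sets the makespan at 29 days.
The longest chain containing Pressure totals 26 days.
So Pressure can slip 29 − 26 = 3 days.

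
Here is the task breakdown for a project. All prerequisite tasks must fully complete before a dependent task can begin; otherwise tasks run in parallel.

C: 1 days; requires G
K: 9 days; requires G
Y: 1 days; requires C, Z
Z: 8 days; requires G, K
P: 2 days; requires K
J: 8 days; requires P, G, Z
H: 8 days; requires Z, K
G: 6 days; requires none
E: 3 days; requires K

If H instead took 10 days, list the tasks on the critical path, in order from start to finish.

The binding path is G→K→Z→H = 6+9+8+8 = 31; finish at 31 days.
H is on the critical path; changing it to 10 makes that path 33 days.
That remains the longest chain; total 33 days.

G, K, Z, H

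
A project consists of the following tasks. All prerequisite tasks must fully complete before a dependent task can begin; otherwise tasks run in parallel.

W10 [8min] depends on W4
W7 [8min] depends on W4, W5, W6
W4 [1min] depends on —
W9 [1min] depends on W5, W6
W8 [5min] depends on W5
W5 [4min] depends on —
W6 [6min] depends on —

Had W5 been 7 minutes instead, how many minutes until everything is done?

As given, the longest chain is W6→W7 = 6+8 = 14, so the finish is 14 minutes.
The longest path through W5 is only 12 minutes, so W5 has float 2.
The binding chain switches to W5→W7 = 7+8 = 15; finish 15 minutes.

15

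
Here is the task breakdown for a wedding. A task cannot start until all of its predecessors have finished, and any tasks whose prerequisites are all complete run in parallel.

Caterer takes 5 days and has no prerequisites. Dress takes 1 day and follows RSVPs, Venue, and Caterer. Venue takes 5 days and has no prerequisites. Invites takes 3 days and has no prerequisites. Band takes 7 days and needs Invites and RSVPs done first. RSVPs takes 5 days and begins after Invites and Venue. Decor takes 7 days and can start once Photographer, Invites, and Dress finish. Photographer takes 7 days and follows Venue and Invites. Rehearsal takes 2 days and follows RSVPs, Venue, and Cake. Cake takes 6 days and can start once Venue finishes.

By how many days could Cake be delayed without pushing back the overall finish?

6

The longest chain is Venue→Photographer→Decor = 5+7+7 = 19; overall finish 19 days.
Cake finishes as early as 11 and must finish by 17.
Slack of Cake = 11 − 5 = 6 days.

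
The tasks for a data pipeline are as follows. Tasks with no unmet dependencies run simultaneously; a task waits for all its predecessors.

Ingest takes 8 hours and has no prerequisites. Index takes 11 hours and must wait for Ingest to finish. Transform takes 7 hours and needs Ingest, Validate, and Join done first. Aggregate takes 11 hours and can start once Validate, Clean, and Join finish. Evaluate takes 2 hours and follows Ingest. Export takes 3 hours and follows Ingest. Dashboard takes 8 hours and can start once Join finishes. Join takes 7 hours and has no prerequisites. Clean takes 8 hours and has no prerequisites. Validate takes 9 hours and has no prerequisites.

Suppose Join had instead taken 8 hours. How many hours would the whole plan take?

As given, the longest chain is Validate→Aggregate = 9+11 = 20, so the finish is 20 hours.
The longest path through Join is only 18 hours, so Join has float 2.
That remains the longest chain; total 20 hours.

20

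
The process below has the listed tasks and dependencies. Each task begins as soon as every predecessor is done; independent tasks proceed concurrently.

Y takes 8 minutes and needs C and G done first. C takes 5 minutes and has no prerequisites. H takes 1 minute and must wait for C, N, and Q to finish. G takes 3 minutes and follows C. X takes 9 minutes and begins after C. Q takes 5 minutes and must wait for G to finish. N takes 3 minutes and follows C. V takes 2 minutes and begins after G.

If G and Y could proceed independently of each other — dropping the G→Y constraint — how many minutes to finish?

With the dependency in place, C→G→Y = 5+3+8 = 16 sets the finish at 16 minutes.
Without G→Y, Y's earliest start moves from 8 to 5.
After: C→X = 5+9 = 14 → 14 minutes.

14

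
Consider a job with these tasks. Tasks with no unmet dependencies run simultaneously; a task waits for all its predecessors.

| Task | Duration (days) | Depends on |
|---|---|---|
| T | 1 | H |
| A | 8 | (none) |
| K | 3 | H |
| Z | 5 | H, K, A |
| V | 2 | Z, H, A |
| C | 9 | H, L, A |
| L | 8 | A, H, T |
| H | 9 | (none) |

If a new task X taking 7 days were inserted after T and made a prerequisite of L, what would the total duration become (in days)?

Originally the schedule takes 27 days.
With X inserted, L now waits for max(A, H, T, X).
New critical path: H→T→X→L→C = 9+1+7+8+9 = 34 ⇒ 34 days.

34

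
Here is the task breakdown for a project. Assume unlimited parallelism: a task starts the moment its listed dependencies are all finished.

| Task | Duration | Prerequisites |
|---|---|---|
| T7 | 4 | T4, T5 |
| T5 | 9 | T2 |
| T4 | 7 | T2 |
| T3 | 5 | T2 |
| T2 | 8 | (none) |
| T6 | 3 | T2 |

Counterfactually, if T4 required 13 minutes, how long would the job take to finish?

Actual critical path: T2→T5→T7 = 8+9+4 = 21 ⇒ 21 minutes.
The longest path through T4 is only 19 minutes, so T4 has float 2.
The binding chain switches to T2→T4→T7 = 8+13+4 = 25; finish 25 minutes.

25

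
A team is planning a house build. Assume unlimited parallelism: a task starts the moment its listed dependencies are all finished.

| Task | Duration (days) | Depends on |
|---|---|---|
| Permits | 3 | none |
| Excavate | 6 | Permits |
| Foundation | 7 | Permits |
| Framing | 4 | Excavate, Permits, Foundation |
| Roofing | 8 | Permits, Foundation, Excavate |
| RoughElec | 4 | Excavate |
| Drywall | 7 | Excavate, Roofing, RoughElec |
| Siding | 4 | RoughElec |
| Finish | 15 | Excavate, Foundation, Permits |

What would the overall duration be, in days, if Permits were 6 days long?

28

The binding path is Permits→Foundation→Roofing→Drywall = 3+7+8+7 = 25; finish at 25 days.
Permits lies on that path, so at 6 days the path becomes 28 days.
That remains the longest chain; total 28 days.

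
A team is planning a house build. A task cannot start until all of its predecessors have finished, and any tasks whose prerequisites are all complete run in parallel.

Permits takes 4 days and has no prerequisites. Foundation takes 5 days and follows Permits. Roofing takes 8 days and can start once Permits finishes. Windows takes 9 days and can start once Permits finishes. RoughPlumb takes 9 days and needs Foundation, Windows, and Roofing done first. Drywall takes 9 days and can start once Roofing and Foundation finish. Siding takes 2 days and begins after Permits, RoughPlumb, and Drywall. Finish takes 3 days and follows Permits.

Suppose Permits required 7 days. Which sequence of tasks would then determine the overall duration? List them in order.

Permits, Windows, RoughPlumb, Siding

The binding path is Permits→Windows→RoughPlumb→Siding = 4+9+9+2 = 24; finish at 24 days.
Permits lies on that path, so at 7 days the path becomes 27 days.
No other chain overtakes it, so the finish is 27 days.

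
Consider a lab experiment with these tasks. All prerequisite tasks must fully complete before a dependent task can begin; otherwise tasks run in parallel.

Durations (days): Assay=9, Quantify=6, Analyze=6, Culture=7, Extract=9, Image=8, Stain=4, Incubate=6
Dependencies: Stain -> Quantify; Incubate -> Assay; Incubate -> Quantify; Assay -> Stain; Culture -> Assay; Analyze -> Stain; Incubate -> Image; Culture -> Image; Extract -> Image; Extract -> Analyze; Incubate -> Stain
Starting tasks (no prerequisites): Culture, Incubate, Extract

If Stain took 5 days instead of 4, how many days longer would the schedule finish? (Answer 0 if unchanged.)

1

The binding path is Culture→Assay→Stain→Quantify = 7+9+4+6 = 26; finish at 26 days.
Stain lies on that path, so at 5 days the path becomes 27 days.
The critical path is still Culture→Assay→Stain→Quantify; finish is now 27 days.
Change in finish: 27 − 26 = +1 days.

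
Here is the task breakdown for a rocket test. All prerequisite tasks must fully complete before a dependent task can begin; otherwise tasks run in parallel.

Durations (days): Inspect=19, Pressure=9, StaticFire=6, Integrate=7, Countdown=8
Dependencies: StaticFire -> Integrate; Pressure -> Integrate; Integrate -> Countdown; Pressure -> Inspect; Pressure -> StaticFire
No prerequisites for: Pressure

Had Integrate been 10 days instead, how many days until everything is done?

33

Baseline: Pressure→StaticFire→Integrate→Countdown = 9+6+7+8 = 30 → 30 days.
Since Integrate is critical, the +3 change carries straight to that chain (now 33 days).
The critical path is still Pressure→StaticFire→Integrate→Countdown; finish is now 33 days.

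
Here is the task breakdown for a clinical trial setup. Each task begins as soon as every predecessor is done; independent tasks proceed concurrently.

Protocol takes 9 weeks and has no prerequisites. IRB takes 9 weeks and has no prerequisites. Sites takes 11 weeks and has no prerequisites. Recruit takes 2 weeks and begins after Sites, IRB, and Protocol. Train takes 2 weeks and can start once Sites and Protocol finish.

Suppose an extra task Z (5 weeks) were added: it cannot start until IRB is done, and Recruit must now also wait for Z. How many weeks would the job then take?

Originally the job takes 13 weeks.
With Z inserted, Recruit now waits for max(Sites, IRB, Protocol, Z).
New critical path: IRB→Z→Recruit = 9+5+2 = 16 ⇒ 16 weeks.

16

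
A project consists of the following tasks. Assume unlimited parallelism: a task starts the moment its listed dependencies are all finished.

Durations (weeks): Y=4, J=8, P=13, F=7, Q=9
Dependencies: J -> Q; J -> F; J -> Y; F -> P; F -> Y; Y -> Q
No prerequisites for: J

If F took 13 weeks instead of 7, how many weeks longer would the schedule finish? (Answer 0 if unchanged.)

Critical path before the change: J→F→Y→Q = 8+7+4+9 = 28 giving 28 weeks.
F lies on that path, so at 13 weeks the path becomes 34 weeks.
The critical path is still J→F→Y→Q; finish is now 34 weeks.
Change in finish: 34 − 28 = +6 weeks.

6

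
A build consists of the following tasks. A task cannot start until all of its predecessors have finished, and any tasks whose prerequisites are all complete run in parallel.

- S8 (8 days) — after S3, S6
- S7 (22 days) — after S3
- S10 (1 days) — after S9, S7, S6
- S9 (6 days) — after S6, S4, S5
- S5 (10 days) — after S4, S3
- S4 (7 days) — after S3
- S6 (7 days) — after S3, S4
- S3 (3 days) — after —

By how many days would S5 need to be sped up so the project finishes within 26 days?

Current finish: 27 days; target: 26.
S5 is on every critical path, so each day cut from S5 cuts the finish by one (this holds down to a finish of 26).
Need 27 − 26 = 1 day off S5 → S5 becomes 9 days, finish becomes 26.

1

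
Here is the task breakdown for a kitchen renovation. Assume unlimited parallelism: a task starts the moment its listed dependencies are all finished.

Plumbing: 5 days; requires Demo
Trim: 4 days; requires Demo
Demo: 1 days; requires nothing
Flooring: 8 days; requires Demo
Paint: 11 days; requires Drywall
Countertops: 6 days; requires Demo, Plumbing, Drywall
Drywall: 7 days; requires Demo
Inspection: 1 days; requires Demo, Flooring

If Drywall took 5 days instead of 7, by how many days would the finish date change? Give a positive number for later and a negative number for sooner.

-2

Baseline: Demo→Drywall→Paint = 1+7+11 = 19 → 19 days.
Drywall is on the critical path; changing it to 5 makes that path 17 days.
The critical path is still Demo→Drywall→Paint; finish is now 17 days.
Change in finish: 17 − 19 = -2 days.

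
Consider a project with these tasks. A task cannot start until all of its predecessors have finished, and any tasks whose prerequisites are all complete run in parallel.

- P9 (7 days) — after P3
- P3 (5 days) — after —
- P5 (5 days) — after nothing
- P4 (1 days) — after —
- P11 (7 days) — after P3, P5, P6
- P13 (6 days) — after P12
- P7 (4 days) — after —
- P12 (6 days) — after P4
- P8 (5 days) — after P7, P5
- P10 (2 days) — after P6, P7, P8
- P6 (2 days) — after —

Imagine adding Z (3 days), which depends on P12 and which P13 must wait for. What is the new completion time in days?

Originally the project takes 13 days.
With Z inserted, P13 now waits for max(P12, Z).
New critical path: P4→P12→Z→P13 = 1+6+3+6 = 16 ⇒ 16 days.

16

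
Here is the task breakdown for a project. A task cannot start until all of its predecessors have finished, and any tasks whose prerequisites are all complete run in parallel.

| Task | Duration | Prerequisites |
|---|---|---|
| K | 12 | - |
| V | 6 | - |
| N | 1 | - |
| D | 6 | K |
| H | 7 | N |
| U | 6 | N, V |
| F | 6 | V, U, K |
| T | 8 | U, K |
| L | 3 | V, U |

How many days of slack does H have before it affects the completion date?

12

Critical path: K→T = 12+8 = 20, so the finish is 20 days.
The longest chain containing H totals 8 days.
Float = 20 − 8 = 12.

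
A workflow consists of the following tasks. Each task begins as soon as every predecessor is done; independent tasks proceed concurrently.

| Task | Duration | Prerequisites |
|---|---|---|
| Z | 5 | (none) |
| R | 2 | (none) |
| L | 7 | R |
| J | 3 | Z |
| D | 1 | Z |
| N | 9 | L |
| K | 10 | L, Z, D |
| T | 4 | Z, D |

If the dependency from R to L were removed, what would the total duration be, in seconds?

Before: longest chain R→L→K = 2+7+10 = 19, finish 19.
Without R→L, L's earliest start moves from 2 to 0.
The longest chain is now L→K = 7+10 = 17, so the plan takes 17 seconds.

17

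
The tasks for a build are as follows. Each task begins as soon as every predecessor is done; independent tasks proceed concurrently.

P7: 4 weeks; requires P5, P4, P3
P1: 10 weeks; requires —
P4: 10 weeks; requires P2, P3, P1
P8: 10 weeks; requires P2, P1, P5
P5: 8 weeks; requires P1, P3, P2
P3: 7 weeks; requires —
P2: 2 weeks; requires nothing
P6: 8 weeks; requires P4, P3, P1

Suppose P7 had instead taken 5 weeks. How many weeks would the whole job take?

The binding path is P1→P4→P6 = 10+10+8 = 28; finish at 28 weeks.
The longest path through P7 is only 24 weeks, so P7 has float 4.
That remains the longest chain; total 28 weeks.

28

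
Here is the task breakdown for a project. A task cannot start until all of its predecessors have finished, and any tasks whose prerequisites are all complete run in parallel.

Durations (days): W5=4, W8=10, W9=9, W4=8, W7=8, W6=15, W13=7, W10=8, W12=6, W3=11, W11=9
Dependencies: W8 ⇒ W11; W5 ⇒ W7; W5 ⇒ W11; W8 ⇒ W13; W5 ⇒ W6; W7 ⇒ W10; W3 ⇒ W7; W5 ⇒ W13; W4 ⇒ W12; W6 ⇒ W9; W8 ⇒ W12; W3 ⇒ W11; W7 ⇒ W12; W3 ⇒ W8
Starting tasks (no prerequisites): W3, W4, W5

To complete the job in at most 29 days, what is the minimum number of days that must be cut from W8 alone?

Current finish: 30 days; target: 29.
W8 is on every critical path, so each day cut from W8 cuts the finish by one (this holds down to a finish of 28).
Need 30 − 29 = 1 day off W8 → W8 becomes 9 days, finish becomes 29.

1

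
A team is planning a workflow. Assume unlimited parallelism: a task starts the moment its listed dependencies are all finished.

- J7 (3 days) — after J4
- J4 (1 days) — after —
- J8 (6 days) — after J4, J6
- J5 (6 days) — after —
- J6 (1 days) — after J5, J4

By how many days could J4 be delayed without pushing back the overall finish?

Critical path: J5→J6→J8 = 6+1+6 = 13, so the finish is 13 days.
Longest path through J4: 8 days (earliest finish 1, latest finish 6).
So J4 can slip 6 − 1 = 5 days.

5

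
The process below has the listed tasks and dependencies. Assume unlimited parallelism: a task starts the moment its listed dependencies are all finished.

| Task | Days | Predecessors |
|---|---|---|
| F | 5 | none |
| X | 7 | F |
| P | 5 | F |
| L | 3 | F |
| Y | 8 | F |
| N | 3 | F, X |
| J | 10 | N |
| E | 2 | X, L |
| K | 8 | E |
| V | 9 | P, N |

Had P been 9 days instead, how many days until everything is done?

25

Baseline: F→X→N→J = 5+7+3+10 = 25 → 25 days.
P has 6 days of float (longest path through it is 19).
No other chain overtakes it, so the finish is 25 days.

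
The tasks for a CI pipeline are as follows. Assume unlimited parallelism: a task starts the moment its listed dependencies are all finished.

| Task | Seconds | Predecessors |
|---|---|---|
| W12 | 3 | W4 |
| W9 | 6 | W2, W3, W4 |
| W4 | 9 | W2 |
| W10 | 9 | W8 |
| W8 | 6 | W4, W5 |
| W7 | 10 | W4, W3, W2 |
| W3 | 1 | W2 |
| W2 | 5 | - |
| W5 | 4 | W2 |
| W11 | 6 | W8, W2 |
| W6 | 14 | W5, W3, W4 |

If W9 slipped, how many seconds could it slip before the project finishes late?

9

W2→W4→W8→W10 = 5+9+6+9 = 29 sets the makespan at 29 seconds.
The longest chain containing W9 totals 20 seconds.
Slack of W9 = 23 − 14 = 9 seconds.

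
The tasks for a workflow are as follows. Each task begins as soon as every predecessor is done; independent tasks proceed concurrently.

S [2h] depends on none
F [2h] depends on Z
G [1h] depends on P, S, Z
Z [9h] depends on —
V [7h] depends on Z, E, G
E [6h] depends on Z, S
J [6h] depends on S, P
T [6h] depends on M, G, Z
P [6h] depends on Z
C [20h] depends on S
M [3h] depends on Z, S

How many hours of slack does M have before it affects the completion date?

5

Z→P→G→V = 9+6+1+7 = 23 sets the makespan at 23 hours.
M finishes as early as 12 and must finish by 17.
Slack of M = 14 − 9 = 5 hours.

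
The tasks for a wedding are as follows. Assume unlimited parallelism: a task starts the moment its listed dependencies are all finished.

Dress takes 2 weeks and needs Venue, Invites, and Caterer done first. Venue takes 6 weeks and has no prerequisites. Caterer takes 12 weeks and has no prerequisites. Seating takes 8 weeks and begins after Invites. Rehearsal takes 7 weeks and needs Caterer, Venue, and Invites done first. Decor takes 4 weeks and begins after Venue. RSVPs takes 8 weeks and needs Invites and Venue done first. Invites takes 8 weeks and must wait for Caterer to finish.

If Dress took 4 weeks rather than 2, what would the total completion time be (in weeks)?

Actual critical path: Caterer→Invites→RSVPs = 12+8+8 = 28 ⇒ 28 weeks.
Dress is off the critical path — its longest chain is 22 weeks, giving 6 of slack.
The critical path is still Caterer→Invites→RSVPs; finish is now 28 weeks.

28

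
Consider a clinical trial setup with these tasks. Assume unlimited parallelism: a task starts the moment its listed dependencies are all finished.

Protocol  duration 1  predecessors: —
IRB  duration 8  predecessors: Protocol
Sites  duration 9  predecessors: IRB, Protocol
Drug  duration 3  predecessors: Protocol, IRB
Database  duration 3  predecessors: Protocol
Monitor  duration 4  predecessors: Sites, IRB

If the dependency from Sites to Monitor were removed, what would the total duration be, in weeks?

18

Before: longest chain Protocol→IRB→Sites→Monitor = 1+8+9+4 = 22, finish 22.
Without Sites→Monitor, Monitor's earliest start moves from 18 to 9.
New critical path: Protocol→IRB→Sites = 1+8+9 = 18 ⇒ 18 weeks.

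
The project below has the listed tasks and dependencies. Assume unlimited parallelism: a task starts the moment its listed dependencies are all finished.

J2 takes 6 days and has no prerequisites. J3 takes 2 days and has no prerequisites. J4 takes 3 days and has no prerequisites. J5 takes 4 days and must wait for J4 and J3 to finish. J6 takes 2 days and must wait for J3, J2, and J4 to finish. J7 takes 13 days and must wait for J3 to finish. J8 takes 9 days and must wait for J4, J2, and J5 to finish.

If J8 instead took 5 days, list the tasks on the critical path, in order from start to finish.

Baseline: J4→J5→J8 = 3+4+9 = 16 → 16 days.
Since J8 is critical, the -4 change carries straight to that chain (now 12 days).
Now J3→J7 = 2+13 = 15 is longest, so the finish becomes 15 days.

J3, J7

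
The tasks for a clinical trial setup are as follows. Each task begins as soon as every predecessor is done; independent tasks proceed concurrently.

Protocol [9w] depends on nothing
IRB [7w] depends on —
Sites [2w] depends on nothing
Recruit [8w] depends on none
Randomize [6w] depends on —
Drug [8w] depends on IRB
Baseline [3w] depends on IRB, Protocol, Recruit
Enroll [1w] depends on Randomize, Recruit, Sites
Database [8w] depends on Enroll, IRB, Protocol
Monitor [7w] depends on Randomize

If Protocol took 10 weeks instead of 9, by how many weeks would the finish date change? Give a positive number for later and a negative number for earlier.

1

Actual critical path: Protocol→Database = 9+8 = 17 ⇒ 17 weeks.
Since Protocol is critical, the +1 change carries straight to that chain (now 18 weeks).
The critical path is still Protocol→Database; finish is now 18 weeks.
Change in finish: 18 − 17 = +1 weeks.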